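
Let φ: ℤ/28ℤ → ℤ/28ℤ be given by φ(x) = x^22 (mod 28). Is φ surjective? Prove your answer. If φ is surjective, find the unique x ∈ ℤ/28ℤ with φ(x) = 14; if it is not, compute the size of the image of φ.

φ(6): Repeated squaring mod 28: 6^1 ≡ 6, 6^2 ≡ 6² = 36 ≡ 8, 6^4 ≡ 8² = 64 ≡ 8, 6^8 ≡ 8² = 64 ≡ 8, 6^16 ≡ 8² = 64 ≡ 8. Since 22 = 16 + 4 + 2, 6^22 ≡ 8·8·8: 8·8 = 64 ≡ 8, then 8·8 = 64 ≡ 8. So 6^22 ≡ 8 (mod 28).
φ(8): Repeated squaring mod 28: 8^1 ≡ 8, 8^2 ≡ 8² = 64 ≡ 8, 8^4 ≡ 8² = 64 ≡ 8, 8^8 ≡ 8² = 64 ≡ 8, 8^16 ≡ 8² = 64 ≡ 8. Since 22 = 16 + 4 + 2, 8^22 ≡ 8·8·8: 8·8 = 64 ≡ 8, then 8·8 = 64 ≡ 8. So 8^22 ≡ 8 (mod 28).
So φ(6) = φ(8) = 8 while 6 ≠ 8, hence φ is not injective.
A non-injective map from the 28-element set ℤ/28ℤ to itself takes at most 27 distinct values, so it cannot be surjective. Therefore φ is not surjective.
Since φ is not surjective, we determine |image(φ)|. Computing x^22 mod 28 for each x (by repeated squaring, reducing mod 28 at every step), the values φ(0), φ(1), …, φ(27) are: 0, 1, 16, 25, 4, 9, 8, 21, 8, 9, 4, 25, 16, 1, 0, 1, 16, 25, 4, 9, 8, 21, 8, 9, 4, 25, 16, 1.
The distinct values are {0, 1, 4, 8, 9, 16, 21, 25}; there are 8 of them.

8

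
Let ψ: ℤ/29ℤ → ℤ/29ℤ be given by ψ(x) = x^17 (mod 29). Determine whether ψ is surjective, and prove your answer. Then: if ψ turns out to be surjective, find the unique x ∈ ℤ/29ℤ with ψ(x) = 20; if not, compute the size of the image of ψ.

24

Since 29 is prime, the nonzero elements of ℤ/29ℤ form a cyclic group of order 28.
As gcd(17, 28) = 1, raising to the 17th power is a bijection on this group: if a^17 ≡ b^17 then (ab^{−1})^17 = 1, and the only element of order dividing gcd(17, 28) = 1 is 1, so a = b.
With ψ(0) = 0 this makes ψ injective on all of ℤ/29ℤ, hence bijective (finite equal-size domain and codomain). In particular ψ is surjective.
Since ψ is surjective, we find the preimage of 20. The inverse of x ↦ x^17 on (ℤ/29ℤ)^× is x ↦ x^5, because 17·5 = 85 = 3·28 + 1 ≡ 1 (mod 28) and x^{28} = 1 for x ≠ 0 (Fermat). So ψ⁻¹(20) = 20^5 mod 29.
Repeated squaring mod 29: 20^1 ≡ 20, 20^2 ≡ 20² = 400 ≡ 23, 20^4 ≡ 23² = 529 ≡ 7. Since 5 = 4 + 1, 20^5 ≡ 7·20: 7·20 = 140 ≡ 24. So 20^5 ≡ 24 (mod 29).
Hence ψ⁻¹(20) = 24.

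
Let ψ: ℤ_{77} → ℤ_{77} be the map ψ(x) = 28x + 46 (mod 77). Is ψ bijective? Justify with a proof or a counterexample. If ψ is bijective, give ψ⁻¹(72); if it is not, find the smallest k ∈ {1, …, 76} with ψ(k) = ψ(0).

We have gcd(28, 77) = 7 > 1. Taking s = 0 and t = 11: ψ(0) = 46 and ψ(11) = 28·11 + 46 = 354 ≡ 46 (mod 77).
So ψ(0) = ψ(11) while 0 ≠ 11, hence ψ is not injective, hence not bijective.
Since ψ is not bijective, we find the least positive k with ψ(k) = ψ(0): this means 28k ≡ 0 (mod 77), i.e. 77 ∣ 28k. Since gcd(28, 77) = 7, dividing through by 7 this holds exactly when 11 ∣ 4k, and as gcd(4, 11) = 1, exactly when 11 ∣ k.
The smallest positive such k is 11.

11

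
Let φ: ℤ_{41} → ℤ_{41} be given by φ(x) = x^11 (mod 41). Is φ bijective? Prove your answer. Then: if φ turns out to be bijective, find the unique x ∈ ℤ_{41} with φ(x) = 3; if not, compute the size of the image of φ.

27

Since 41 is prime, the nonzero elements of ℤ_{41} form a cyclic group of order 40.
As gcd(11, 40) = 1, raising to the 11th power is a bijection on this group: if u^11 ≡ v^11 then (uv^{−1})^11 = 1, and the only element of order dividing gcd(11, 40) = 1 is 1, so u = v.
With φ(0) = 0 this makes φ injective on all of ℤ_{41}, hence bijective (finite equal-size domain and codomain). In particular φ is bijective.
Since φ is bijective, we find the preimage of 3. The inverse of x ↦ x^11 on (ℤ_{41})^× is x ↦ x^11, because 11·11 = 121 = 3·40 + 1 ≡ 1 (mod 40) and x^{40} = 1 for x ≠ 0 (Fermat). So φ⁻¹(3) = 3^11 mod 41.
Repeated squaring mod 41: 3^1 ≡ 3, 3^2 ≡ 3² = 9, 3^4 ≡ 9² = 81 ≡ 40, 3^8 ≡ 40² = 1600 ≡ 1. Since 11 = 8 + 2 + 1, 3^11 ≡ 1·9·3: 1·9 = 9, then 9·3 = 27. So 3^11 ≡ 27 (mod 41).
Hence φ⁻¹(3) = 27.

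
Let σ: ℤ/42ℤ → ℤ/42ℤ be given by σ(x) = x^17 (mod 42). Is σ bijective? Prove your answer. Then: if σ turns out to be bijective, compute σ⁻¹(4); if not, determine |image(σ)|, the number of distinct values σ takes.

16

Computing x^17 mod 42 for each x (by repeated squaring, reducing mod 42 at every step), the values σ(0), σ(1), …, σ(41) are: 0, 1, 32, 33, 16, 17, 6, 7, 8, 39, 40, 23, 24, 13, 14, 15, 4, 5, 30, 31, 20, 21, 22, 11, 12, 37, 38, 27, 28, 29, 18, 19, 2, 3, 34, 35, 36, 25, 26, 9, 10, 41.
Every element of ℤ/42ℤ appears exactly once in this list, so σ is a bijection, and in particular bijective.
Since σ is bijective, we read off the preimage of 4 from the same table: σ(16) = 4, so σ⁻¹(4) = 16.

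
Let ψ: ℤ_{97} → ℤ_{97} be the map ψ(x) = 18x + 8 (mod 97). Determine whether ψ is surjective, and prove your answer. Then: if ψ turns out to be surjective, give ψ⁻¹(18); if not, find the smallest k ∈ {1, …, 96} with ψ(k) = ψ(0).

Since gcd(18, 97) = 1, 18 is invertible modulo 97. Euclid's algorithm: 97 = 5·18 + 7, 18 = 2·7 + 4, 7 = 1·4 + 3, 4 = 1·3 + 1; back-substituting gives 1 = 27·18 − 5·97, so 18⁻¹ ≡ 27 (mod 97).
Then y ↦ 27(y − 8) is a two-sided inverse to ψ, so every y ∈ ℤ_{97} has a preimage.
So ψ is surjective.
Since ψ is surjective, we find ψ⁻¹(18): we need 18x ≡ 18 − 8 ≡ 10 (mod 97). Using 18⁻¹ = 27: x ≡ 27·10 = 270 = 2·97 + 76, so x = 76.
Check: ψ(76) = 18·76 + 8 = 1376 = 14·97 + 18 ≡ 18 (mod 97).

76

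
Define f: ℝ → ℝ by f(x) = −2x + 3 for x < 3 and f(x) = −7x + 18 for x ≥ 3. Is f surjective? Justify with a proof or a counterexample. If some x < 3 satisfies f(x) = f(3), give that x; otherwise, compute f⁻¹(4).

-1/2

Both pieces are strictly decreasing (slopes −2 and −7), so each is injective on its own interval.
The left piece maps (−∞, 3) onto (−3, ∞); the right piece maps [3, ∞) onto (−∞, −3].
These images together cover ℝ, so f is surjective.
Because the two images are disjoint, no x < 3 has f(x) = f(3), so we compute f⁻¹(4): 4 lies in (−3, ∞), so solve −2x + 3 = 4: x = (4 − 3)/(−2) = −1/2.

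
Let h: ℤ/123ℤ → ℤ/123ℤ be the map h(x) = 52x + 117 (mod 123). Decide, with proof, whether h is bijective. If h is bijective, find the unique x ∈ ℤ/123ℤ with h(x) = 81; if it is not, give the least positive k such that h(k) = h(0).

75

Recall: injectivity means: for all x_1, x_2 in the domain, h(x_1) = h(x_2) implies x_1 = x_2.
If h(x_1) = h(x_2), then 52x_1 ≡ 52x_2 (mod 123). Because gcd(52, 123) = 1, we may cancel 52 to get x_1 ≡ x_2 (mod 123).
We now compute 52⁻¹ mod 123 explicitly. Euclid's algorithm: 123 = 2·52 + 19, 52 = 2·19 + 14, 19 = 1·14 + 5, 14 = 2·5 + 4, 5 = 1·4 + 1; back-substituting gives 1 = 97·52 − 41·123, so 52⁻¹ ≡ 97 (mod 123).
For any y ∈ ℤ/123ℤ, x = 97(y − 117) mod 123 satisfies h(x) = 52·97(y − 117) + 117 ≡ y (since 52·97 ≡ 1 mod 123). So every y has a preimage.
Thus h is bijective.
Since h is bijective, we compute h⁻¹(81): solve 52x + 117 ≡ 81 (mod 123), i.e. 52x ≡ 87 (mod 123).
Multiplying by 52⁻¹ = 97 gives x ≡ 97·87 = 8439 = 68·123 + 75 ≡ 75 (mod 123).
Check: h(75) = 52·75 + 117 = 4017 = 32·123 + 81 ≡ 81 (mod 123).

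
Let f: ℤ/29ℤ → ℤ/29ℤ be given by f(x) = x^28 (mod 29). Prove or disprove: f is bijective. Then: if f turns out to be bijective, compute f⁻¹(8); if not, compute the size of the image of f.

f(1) = 1^28 = 1.
f(2): Repeated squaring mod 29: 2^1 ≡ 2, 2^2 ≡ 2² = 4, 2^4 ≡ 4² = 16, 2^8 ≡ 16² = 256 ≡ 24, 2^16 ≡ 24² = 576 ≡ 25. Since 28 = 16 + 8 + 4, 2^28 ≡ 25·24·16: 25·24 = 600 ≡ 20, then 20·16 = 320 ≡ 1. So 2^28 ≡ 1 (mod 29).
So f(1) = f(2) = 1 while 1 ≠ 2, so f is not injective, hence not bijective.
Since f is not bijective, we determine |image(f)|. Computing x^28 mod 29 for each x (by repeated squaring, reducing mod 29 at every step), the values f(0), f(1), …, f(28) are: 0, 1, 1, 1, 1, 1, 1, 1, 1, 1, 1, 1, 1, 1, 1, 1, 1, 1, 1, 1, 1, 1, 1, 1, 1, 1, 1, 1, 1.
The distinct values are {0, 1}; there are 2 of them.

2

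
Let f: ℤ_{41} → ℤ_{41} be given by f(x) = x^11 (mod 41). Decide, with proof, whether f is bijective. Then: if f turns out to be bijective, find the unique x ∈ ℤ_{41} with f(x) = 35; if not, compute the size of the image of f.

Since 41 is prime, the nonzero elements of ℤ_{41} form a cyclic group of order 40.
As gcd(11, 40) = 1, raising to the 11th power is a bijection on this group: if u^11 ≡ v^11 then (uv^{−1})^11 = 1, and the only element of order dividing gcd(11, 40) = 1 is 1, so u = v.
With f(0) = 0 this makes f injective on all of ℤ_{41}, hence bijective (finite equal-size domain and codomain). In particular f is bijective.
Since f is bijective, we find the preimage of 35. The inverse of x ↦ x^11 on (ℤ_{41})^× is x ↦ x^11, because 11·11 = 121 = 3·40 + 1 ≡ 1 (mod 40) and x^{40} = 1 for x ≠ 0 (Fermat). So f⁻¹(35) = 35^11 mod 41.
Repeated squaring mod 41: 35^1 ≡ 35, 35^2 ≡ 35² = 1225 ≡ 36, 35^4 ≡ 36² = 1296 ≡ 25, 35^8 ≡ 25² = 625 ≡ 10. Since 11 = 8 + 2 + 1, 35^11 ≡ 10·36·35: 10·36 = 360 ≡ 32, then 32·35 = 1120 ≡ 13. So 35^11 ≡ 13 (mod 41).
Hence f⁻¹(35) = 13.

13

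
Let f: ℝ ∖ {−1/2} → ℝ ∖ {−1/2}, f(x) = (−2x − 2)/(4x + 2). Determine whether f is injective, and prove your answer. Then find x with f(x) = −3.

Suppose f(s) = f(t). Cross-multiplying: (−2s − 2)(4t + 2) = (−2t − 2)(4s + 2).
Expanding both sides and cancelling the symmetric terms leaves 4·(s − t) = 0. Since 4 ≠ 0, s = t. Hence f is injective.
Solving f(x) = −3: cross-multiplying gives −2x − 2 = −3(4x + 2), which rearranges to 10x = −4, so x = −2/5.

-2/5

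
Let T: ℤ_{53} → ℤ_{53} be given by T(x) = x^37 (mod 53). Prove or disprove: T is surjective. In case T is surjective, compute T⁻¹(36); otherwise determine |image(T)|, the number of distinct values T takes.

Since 53 is prime, the nonzero elements of ℤ_{53} form a cyclic group of order 52.
As gcd(37, 52) = 1, raising to the 37th power is a bijection on this group: if a^37 ≡ b^37 then (ab^{−1})^37 = 1, and the only element of order dividing gcd(37, 52) = 1 is 1, so a = b.
With T(0) = 0 this makes T injective on all of ℤ_{53}, hence bijective (finite equal-size domain and codomain). In particular T is surjective.
Since T is surjective, we find the preimage of 36. The inverse of x ↦ x^37 on (ℤ_{53})^× is x ↦ x^45, because 37·45 = 1665 = 32·52 + 1 ≡ 1 (mod 52) and x^{52} = 1 for x ≠ 0 (Fermat). So T⁻¹(36) = 36^45 mod 53.
Repeated squaring mod 53: 36^1 ≡ 36, 36^2 ≡ 36² = 1296 ≡ 24, 36^4 ≡ 24² = 576 ≡ 46, 36^8 ≡ 46² = 2116 ≡ 49, 36^16 ≡ 49² = 2401 ≡ 16, 36^32 ≡ 16² = 256 ≡ 44. Since 45 = 32 + 8 + 4 + 1, 36^45 ≡ 44·49·46·36: 44·49 = 2156 ≡ 36, then 36·46 = 1656 ≡ 13, then 13·36 = 468 ≡ 44. So 36^45 ≡ 44 (mod 53).
Hence T⁻¹(36) = 44.

44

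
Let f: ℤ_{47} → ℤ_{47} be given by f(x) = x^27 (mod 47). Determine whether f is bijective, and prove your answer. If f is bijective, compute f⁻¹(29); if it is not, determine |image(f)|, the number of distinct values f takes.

31

Since 47 is prime, the nonzero elements of ℤ_{47} form a cyclic group of order 46.
As gcd(27, 46) = 1, raising to the 27th power is a bijection on this group: if s^27 ≡ t^27 then (st^{−1})^27 = 1, and the only element of order dividing gcd(27, 46) = 1 is 1, so s = t.
With f(0) = 0 this makes f injective on all of ℤ_{47}, hence bijective (finite equal-size domain and codomain). In particular f is bijective.
Since f is bijective, we find the preimage of 29. The inverse of x ↦ x^27 on (ℤ_{47})^× is x ↦ x^29, because 27·29 = 783 = 17·46 + 1 ≡ 1 (mod 46) and x^{46} = 1 for x ≠ 0 (Fermat). So f⁻¹(29) = 29^29 mod 47.
Repeated squaring mod 47: 29^1 ≡ 29, 29^2 ≡ 29² = 841 ≡ 42, 29^4 ≡ 42² = 1764 ≡ 25, 29^8 ≡ 25² = 625 ≡ 14, 29^16 ≡ 14² = 196 ≡ 8. Since 29 = 16 + 8 + 4 + 1, 29^29 ≡ 8·14·25·29: 8·14 = 112 ≡ 18, then 18·25 = 450 ≡ 27, then 27·29 = 783 ≡ 31. So 29^29 ≡ 31 (mod 47).
Hence f⁻¹(29) = 31.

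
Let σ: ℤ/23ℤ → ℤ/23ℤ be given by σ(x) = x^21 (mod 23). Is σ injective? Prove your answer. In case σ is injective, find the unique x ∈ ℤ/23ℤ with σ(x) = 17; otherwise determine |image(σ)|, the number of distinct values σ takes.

19

Since 23 is prime, the nonzero elements of ℤ/23ℤ form a cyclic group of order 22.
As gcd(21, 22) = 1, raising to the 21st power is a bijection on this group: if x_1^21 ≡ x_2^21 then (x_1x_2^{−1})^21 = 1, and the only element of order dividing gcd(21, 22) = 1 is 1, so x_1 = x_2.
With σ(0) = 0 this makes σ injective on all of ℤ/23ℤ, hence bijective (finite equal-size domain and codomain). In particular σ is injective.
Since σ is injective, we find the preimage of 17. The inverse of x ↦ x^21 on (ℤ/23ℤ)^× is x ↦ x^21, because 21·21 = 441 = 20·22 + 1 ≡ 1 (mod 22) and x^{22} = 1 for x ≠ 0 (Fermat). So σ⁻¹(17) = 17^21 mod 23.
Repeated squaring mod 23: 17^1 ≡ 17, 17^2 ≡ 17² = 289 ≡ 13, 17^4 ≡ 13² = 169 ≡ 8, 17^8 ≡ 8² = 64 ≡ 18, 17^16 ≡ 18² = 324 ≡ 2. Since 21 = 16 + 4 + 1, 17^21 ≡ 2·8·17: 2·8 = 16, then 16·17 = 272 ≡ 19. So 17^21 ≡ 19 (mod 23).
Hence σ⁻¹(17) = 19.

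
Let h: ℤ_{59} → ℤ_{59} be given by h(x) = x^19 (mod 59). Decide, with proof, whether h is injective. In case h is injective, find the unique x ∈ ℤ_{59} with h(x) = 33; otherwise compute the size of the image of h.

Since 59 is prime, the nonzero elements of ℤ_{59} form a cyclic group of order 58.
As gcd(19, 58) = 1, raising to the 19th power is a bijection on this group: if s^19 ≡ t^19 then (st^{−1})^19 = 1, and the only element of order dividing gcd(19, 58) = 1 is 1, so s = t.
With h(0) = 0 this makes h injective on all of ℤ_{59}, hence bijective (finite equal-size domain and codomain). In particular h is injective.
Since h is injective, we find the preimage of 33. The inverse of x ↦ x^19 on (ℤ_{59})^× is x ↦ x^55, because 19·55 = 1045 = 18·58 + 1 ≡ 1 (mod 58) and x^{58} = 1 for x ≠ 0 (Fermat). So h⁻¹(33) = 33^55 mod 59.
Repeated squaring mod 59: 33^1 ≡ 33, 33^2 ≡ 33² = 1089 ≡ 27, 33^4 ≡ 27² = 729 ≡ 21, 33^8 ≡ 21² = 441 ≡ 28, 33^16 ≡ 28² = 784 ≡ 17, 33^32 ≡ 17² = 289 ≡ 53. Since 55 = 32 + 16 + 4 + 2 + 1, 33^55 ≡ 53·17·21·27·33: 53·17 = 901 ≡ 16, then 16·21 = 336 ≡ 41, then 41·27 = 1107 ≡ 45, then 45·33 = 1485 ≡ 10. So 33^55 ≡ 10 (mod 59).
Hence h⁻¹(33) = 10.

10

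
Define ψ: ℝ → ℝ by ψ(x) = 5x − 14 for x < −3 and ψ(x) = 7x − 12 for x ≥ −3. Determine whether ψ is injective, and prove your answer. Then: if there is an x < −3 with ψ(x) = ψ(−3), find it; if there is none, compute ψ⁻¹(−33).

-19/5

Both pieces are strictly increasing (slopes 5 and 7), so each is injective on its own interval.
The left piece maps (−∞, −3) onto (−∞, −29); the right piece maps [−3, ∞) onto [−33, ∞).
These images overlap. In particular ψ(−3) = −33 (right piece), and solving 5x − 14 = −33 on the left piece gives x = −19/5 < −3.
So ψ(−19/5) = ψ(−3) with −19/5 ≠ −3, and ψ is not injective. This x = −19/5 is the requested value below −3.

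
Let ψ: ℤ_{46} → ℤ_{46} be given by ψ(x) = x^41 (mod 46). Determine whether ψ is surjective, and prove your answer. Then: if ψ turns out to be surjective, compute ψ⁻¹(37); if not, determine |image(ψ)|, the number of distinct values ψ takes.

Computing x^41 mod 46 for each x (by repeated squaring, reducing mod 46 at every step), the values ψ(0), ψ(1), …, ψ(45) are: 0, 1, 26, 29, 32, 7, 18, 11, 4, 13, 44, 15, 8, 25, 10, 19, 12, 5, 16, 37, 40, 43, 22, 23, 24, 3, 6, 9, 30, 41, 34, 27, 36, 21, 38, 31, 2, 33, 42, 35, 28, 39, 14, 17, 20, 45.
Every element of ℤ_{46} appears exactly once in this list, so ψ is a bijection, and in particular surjective.
Since ψ is surjective, we read off the preimage of 37 from the same table: ψ(19) = 37, so ψ⁻¹(37) = 19.

19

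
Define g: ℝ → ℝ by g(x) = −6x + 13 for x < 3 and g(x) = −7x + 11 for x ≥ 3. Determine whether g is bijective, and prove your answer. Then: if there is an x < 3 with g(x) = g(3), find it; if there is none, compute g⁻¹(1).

Both pieces are strictly decreasing (slopes −6 and −7), so each is injective on its own interval.
The left piece maps (−∞, 3) onto (−5, ∞); the right piece maps [3, ∞) onto (−∞, −10].
The images leave a gap (−5 has no preimage), so g is not surjective, hence not bijective.
Because the two images are disjoint, no x < 3 has g(x) = g(3), so we compute g⁻¹(1): 1 lies in (−5, ∞), so solve −6x + 13 = 1: x = (1 − 13)/(−6) = 2.

2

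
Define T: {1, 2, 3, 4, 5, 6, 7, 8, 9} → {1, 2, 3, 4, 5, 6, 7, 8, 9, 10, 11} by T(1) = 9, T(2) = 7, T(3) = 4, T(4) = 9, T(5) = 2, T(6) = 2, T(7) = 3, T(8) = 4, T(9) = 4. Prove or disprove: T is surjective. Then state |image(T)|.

5

No element maps to 1, so T is not surjective.
The image of T is {2, 3, 4, 7, 9}, which has 5 elements.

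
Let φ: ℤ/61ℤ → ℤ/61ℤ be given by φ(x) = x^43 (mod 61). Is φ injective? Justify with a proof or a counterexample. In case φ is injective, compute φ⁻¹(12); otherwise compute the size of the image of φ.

42

Since 61 is prime, the nonzero elements of ℤ/61ℤ form a cyclic group of order 60.
As gcd(43, 60) = 1, raising to the 43rd power is a bijection on this group: if x_1^43 ≡ x_2^43 then (x_1x_2^{−1})^43 = 1, and the only element of order dividing gcd(43, 60) = 1 is 1, so x_1 = x_2.
With φ(0) = 0 this makes φ injective on all of ℤ/61ℤ, hence bijective (finite equal-size domain and codomain). In particular φ is injective.
Since φ is injective, we find the preimage of 12. The inverse of x ↦ x^43 on (ℤ/61ℤ)^× is x ↦ x^7, because 43·7 = 301 = 5·60 + 1 ≡ 1 (mod 60) and x^{60} = 1 for x ≠ 0 (Fermat). So φ⁻¹(12) = 12^7 mod 61.
Repeated squaring mod 61: 12^1 ≡ 12, 12^2 ≡ 12² = 144 ≡ 22, 12^4 ≡ 22² = 484 ≡ 57. Since 7 = 4 + 2 + 1, 12^7 ≡ 57·22·12: 57·22 = 1254 ≡ 34, then 34·12 = 408 ≡ 42. So 12^7 ≡ 42 (mod 61).
Hence φ⁻¹(12) = 42.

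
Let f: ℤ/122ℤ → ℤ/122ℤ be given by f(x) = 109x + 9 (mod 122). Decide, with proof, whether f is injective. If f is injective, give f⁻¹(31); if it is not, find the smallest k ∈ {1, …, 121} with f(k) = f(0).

64

If f(a) = f(b), then 109a ≡ 109b (mod 122). Because gcd(109, 122) = 1, we may cancel 109 to get a ≡ b (mod 122).
So f is injective.
We now compute 109⁻¹ mod 122 explicitly. Euclid's algorithm: 122 = 1·109 + 13, 109 = 8·13 + 5, 13 = 2·5 + 3, 5 = 1·3 + 2, 3 = 1·2 + 1; back-substituting gives 1 = 75·109 − 67·122, so 109⁻¹ ≡ 75 (mod 122).
Since f is injective, we compute f⁻¹(31): solve 109x + 9 ≡ 31 (mod 122), i.e. 109x ≡ 22 (mod 122).
Multiplying by 109⁻¹ = 75 gives x ≡ 75·22 = 1650 = 13·122 + 64 ≡ 64 (mod 122).
Check: f(64) = 109·64 + 9 = 6985 = 57·122 + 31 ≡ 31 (mod 122).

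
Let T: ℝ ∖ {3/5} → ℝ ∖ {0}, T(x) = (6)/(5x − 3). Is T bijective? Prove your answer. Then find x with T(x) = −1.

Suppose T(a) = T(b). Cross-multiplying: (6)(5b − 3) = (6)(5a − 3).
Expanding both sides and cancelling the symmetric terms leaves −30·(a − b) = 0. Since −30 ≠ 0, a = b. Hence T is injective.
For any y ≠ 0, solving y(5x − 3) = 6 for x gives a well-defined x ≠ 3/5. So T is surjective.
So T is bijective.
Solving T(x) = −1: cross-multiplying gives 6 = −1(5x − 3), which rearranges to 5x = −3, so x = −3/5.

-3/5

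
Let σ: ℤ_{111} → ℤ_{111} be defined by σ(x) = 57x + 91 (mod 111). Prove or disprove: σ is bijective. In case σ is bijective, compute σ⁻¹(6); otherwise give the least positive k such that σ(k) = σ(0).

37

Recall that σ is injective if σ(s) = σ(t) implies s = t.
We have gcd(57, 111) = 3 > 1. Taking s = 0 and t = 37: σ(0) = 91 and σ(37) = 57·37 + 91 = 2200 ≡ 91 (mod 111).
So σ(0) = σ(37) while 0 ≠ 37, hence σ is not injective, hence not bijective.
Since σ is not bijective, we find the least positive k with σ(k) = σ(0): this means 57k ≡ 0 (mod 111), i.e. 111 ∣ 57k. Since gcd(57, 111) = 3, dividing through by 3 this holds exactly when 37 ∣ 19k, and as gcd(19, 37) = 1, exactly when 37 ∣ k.
The smallest positive such k is 37.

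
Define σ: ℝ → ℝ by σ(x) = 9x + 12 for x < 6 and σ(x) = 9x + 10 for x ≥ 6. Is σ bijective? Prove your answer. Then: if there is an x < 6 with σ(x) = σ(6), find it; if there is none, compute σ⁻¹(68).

52/9

Both pieces are strictly increasing (slopes 9 and 9), so each is injective on its own interval.
The left piece maps (−∞, 6) onto (−∞, 66); the right piece maps [6, ∞) onto [64, ∞).
These images overlap. In particular σ(6) = 64 (right piece), and solving 9x + 12 = 64 on the left piece gives x = 52/9 < 6.
So σ(52/9) = σ(6) with 52/9 ≠ 6, and σ is not injective, hence not bijective. This x = 52/9 is the requested value below 6.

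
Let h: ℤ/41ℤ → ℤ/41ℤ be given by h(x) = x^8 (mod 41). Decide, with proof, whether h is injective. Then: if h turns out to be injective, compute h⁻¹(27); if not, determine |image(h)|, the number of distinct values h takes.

6

h(1) = 1^8 = 1.
h(3): Repeated squaring mod 41: 3^1 ≡ 3, 3^2 ≡ 3² = 9, 3^4 ≡ 9² = 81 ≡ 40, 3^8 ≡ 40² = 1600 ≡ 1. So 3^8 ≡ 1 (mod 41).
So h(1) = h(3) = 1 while 1 ≠ 3, so h is not injective.
Since h is not injective, we determine |image(h)|. Computing x^8 mod 41 for each x (by repeated squaring, reducing mod 41 at every step), the values h(0), h(1), …, h(40) are: 0, 1, 10, 1, 18, 18, 10, 37, 16, 1, 16, 16, 18, 10, 1, 18, 37, 16, 10, 37, 37, 37, 37, 10, 16, 37, 18, 1, 10, 18, 16, 16, 1, 16, 37, 10, 18, 18, 1, 10, 1.
The distinct values are {0, 1, 10, 16, 18, 37}; there are 6 of them.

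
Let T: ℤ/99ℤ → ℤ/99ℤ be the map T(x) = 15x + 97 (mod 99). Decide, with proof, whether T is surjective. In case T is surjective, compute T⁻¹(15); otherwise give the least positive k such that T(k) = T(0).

Since gcd(15, 99) = 3, we have 15x ≡ 0 (mod 3) for all x, so T(x) ≡ 1 (mod 3).
But 0 ≢ 1 (mod 3), so 0 ∈ ℤ/99ℤ has no preimage. Hence T is not surjective.
Since T is not surjective, we find the least positive k with T(k) = T(0): this means 15k ≡ 0 (mod 99), i.e. 99 ∣ 15k. Since gcd(15, 99) = 3, dividing through by 3 this holds exactly when 33 ∣ 5k, and as gcd(5, 33) = 1, exactly when 33 ∣ k.
The smallest positive such k is 33.

33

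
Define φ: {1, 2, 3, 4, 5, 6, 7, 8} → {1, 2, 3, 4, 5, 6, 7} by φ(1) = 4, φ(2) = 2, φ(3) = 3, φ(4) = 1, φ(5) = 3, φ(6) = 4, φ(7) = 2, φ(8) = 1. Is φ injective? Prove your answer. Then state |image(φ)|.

φ(3) = 3 = φ(5) with 3 ≠ 5, so φ is not injective.
The image of φ is {1, 2, 3, 4}, which has 4 elements.

4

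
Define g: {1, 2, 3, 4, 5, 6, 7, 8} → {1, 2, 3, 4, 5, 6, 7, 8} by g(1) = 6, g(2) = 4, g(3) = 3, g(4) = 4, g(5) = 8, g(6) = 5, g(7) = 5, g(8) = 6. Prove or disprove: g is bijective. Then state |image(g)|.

g(2) = 4 = g(4) with 2 ≠ 4, so g is not injective, hence not bijective.
The image of g is {3, 4, 5, 6, 8}, which has 5 elements.

5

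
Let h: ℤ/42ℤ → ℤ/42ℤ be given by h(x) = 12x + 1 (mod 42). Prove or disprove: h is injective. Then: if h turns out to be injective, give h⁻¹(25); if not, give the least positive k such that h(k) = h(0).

We have gcd(12, 42) = 6 > 1. Taking a = 0 and b = 7: h(0) = 1 and h(7) = 12·7 + 1 = 85 ≡ 1 (mod 42).
So h(0) = h(7) while 0 ≠ 7, hence h is not injective.
Since h is not injective, we find the least positive k with h(k) = h(0): this means 12k ≡ 0 (mod 42), i.e. 42 ∣ 12k. Since gcd(12, 42) = 6, dividing through by 6 this holds exactly when 7 ∣ 2k, and as gcd(2, 7) = 1, exactly when 7 ∣ k.
The smallest positive such k is 7.

7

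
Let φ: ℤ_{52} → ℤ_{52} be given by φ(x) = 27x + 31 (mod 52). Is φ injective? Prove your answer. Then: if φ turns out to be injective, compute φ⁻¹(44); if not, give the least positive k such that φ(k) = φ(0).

39

If φ(u) = φ(v), then 27u ≡ 27v (mod 52). Because gcd(27, 52) = 1, we may cancel 27 to get u ≡ v (mod 52).
Therefore φ is injective.
We now compute 27⁻¹ mod 52 explicitly. Euclid's algorithm: 52 = 1·27 + 25, 27 = 1·25 + 2, 25 = 12·2 + 1; back-substituting gives 1 = 27·27 − 14·52, so 27⁻¹ ≡ 27 (mod 52).
Since φ is injective, we compute φ⁻¹(44): solve 27x + 31 ≡ 44 (mod 52), i.e. 27x ≡ 13 (mod 52).
Multiplying by 27⁻¹ = 27 gives x ≡ 27·13 = 351 = 6·52 + 39 ≡ 39 (mod 52).
Check: φ(39) = 27·39 + 31 = 1084 = 20·52 + 44 ≡ 44 (mod 52).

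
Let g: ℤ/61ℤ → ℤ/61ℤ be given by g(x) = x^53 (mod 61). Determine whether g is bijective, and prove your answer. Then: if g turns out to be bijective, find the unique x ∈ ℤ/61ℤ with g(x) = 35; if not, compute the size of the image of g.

Since 61 is prime, the nonzero elements of ℤ/61ℤ form a cyclic group of order 60.
As gcd(53, 60) = 1, raising to the 53rd power is a bijection on this group: if s^53 ≡ t^53 then (st^{−1})^53 = 1, and the only element of order dividing gcd(53, 60) = 1 is 1, so s = t.
With g(0) = 0 this makes g injective on all of ℤ/61ℤ, hence bijective (finite equal-size domain and codomain). In particular g is bijective.
Since g is bijective, we find the preimage of 35. The inverse of x ↦ x^53 on (ℤ/61ℤ)^× is x ↦ x^17, because 53·17 = 901 = 15·60 + 1 ≡ 1 (mod 60) and x^{60} = 1 for x ≠ 0 (Fermat). So g⁻¹(35) = 35^17 mod 61.
Repeated squaring mod 61: 35^1 ≡ 35, 35^2 ≡ 35² = 1225 ≡ 5, 35^4 ≡ 5² = 25, 35^8 ≡ 25² = 625 ≡ 15, 35^16 ≡ 15² = 225 ≡ 42. Since 17 = 16 + 1, 35^17 ≡ 42·35: 42·35 = 1470 ≡ 6. So 35^17 ≡ 6 (mod 61).
Hence g⁻¹(35) = 6.

6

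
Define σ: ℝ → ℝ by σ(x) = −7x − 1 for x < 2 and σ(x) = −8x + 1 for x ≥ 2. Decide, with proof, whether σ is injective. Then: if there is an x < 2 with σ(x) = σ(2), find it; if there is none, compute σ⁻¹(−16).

Both pieces are strictly decreasing (slopes −7 and −8), so each is injective on its own interval.
The left piece maps (−∞, 2) onto (−15, ∞); the right piece maps [2, ∞) onto (−∞, −15].
These images are disjoint, so no value is attained by both pieces. Thus σ is injective.
Because the two images are disjoint, no x < 2 has σ(x) = σ(2), so we compute σ⁻¹(−16): −16 lies in (−∞, −15], so solve −8x + 1 = −16: x = (−16 − 1)/(−8) = 17/8.

17/8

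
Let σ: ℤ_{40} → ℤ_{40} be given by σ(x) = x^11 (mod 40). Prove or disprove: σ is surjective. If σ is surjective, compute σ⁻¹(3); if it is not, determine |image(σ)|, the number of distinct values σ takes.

25

σ(0) = 0^11 = 0.
σ(10): Repeated squaring mod 40: 10^1 ≡ 10, 10^2 ≡ 10² = 100 ≡ 20, 10^4 ≡ 20² = 400 ≡ 0, 10^8 ≡ 0² = 0. Since 11 = 8 + 2 + 1, 10^11 ≡ 0·20·10: 0·20 = 0, then 0·10 = 0. So 10^11 ≡ 0 (mod 40).
So σ(0) = σ(10) = 0 while 0 ≠ 10, therefore σ is not injective.
A non-injective map from the 40-element set ℤ_{40} to itself takes at most 39 distinct values, so it cannot be surjective. So σ is not surjective.
Since σ is not surjective, we determine |image(σ)|. Computing x^11 mod 40 for each x (by repeated squaring, reducing mod 40 at every step), the values σ(0), σ(1), …, σ(39) are: 0, 1, 8, 27, 24, 5, 16, 23, 32, 9, 0, 11, 8, 37, 24, 15, 16, 33, 32, 19, 0, 21, 8, 7, 24, 25, 16, 3, 32, 29, 0, 31, 8, 17, 24, 35, 16, 13, 32, 39.
The distinct values are {0, 1, 3, 5, 7, 8, 9, 11, 13, 15, 16, 17, 19, 21, 23, 24, 25, 27, 29, 31, 32, 33, 35, 37, 39}; there are 25 of them.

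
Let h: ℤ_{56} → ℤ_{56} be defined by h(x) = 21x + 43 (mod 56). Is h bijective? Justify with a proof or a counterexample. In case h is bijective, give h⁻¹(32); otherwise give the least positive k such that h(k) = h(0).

8

Recall: h is injective when h(s) = h(t) forces s = t.
We have gcd(21, 56) = 7 > 1. Taking s = 0 and t = 8: h(0) = 43 and h(8) = 21·8 + 43 = 211 ≡ 43 (mod 56).
So h(0) = h(8) while 0 ≠ 8, thus h is not injective, hence not bijective.
Since h is not bijective, we find the least positive k with h(k) = h(0): this means 21k ≡ 0 (mod 56), i.e. 56 ∣ 21k. Since gcd(21, 56) = 7, dividing through by 7 this holds exactly when 8 ∣ 3k, and as gcd(3, 8) = 1, exactly when 8 ∣ k.
The smallest positive such k is 8.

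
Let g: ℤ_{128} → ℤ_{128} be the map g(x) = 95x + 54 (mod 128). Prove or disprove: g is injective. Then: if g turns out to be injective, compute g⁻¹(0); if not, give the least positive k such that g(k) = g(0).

Suppose g(s) = g(t) in ℤ_{128}. Then 95s + 54 ≡ 95t + 54 (mod 128), thus 95(s − t) ≡ 0 (mod 128).
Since gcd(95, 128) = 1, 95 is invertible modulo 128, so s − t ≡ 0 (mod 128), i.e. s = t.
Hence g is injective.
We now compute 95⁻¹ mod 128 explicitly. Euclid's algorithm: 128 = 1·95 + 33, 95 = 2·33 + 29, 33 = 1·29 + 4, 29 = 7·4 + 1; back-substituting gives 1 = 31·95 − 23·128, so 95⁻¹ ≡ 31 (mod 128).
Since g is injective, we find g⁻¹(0): we need 95x ≡ 0 − 54 ≡ 74 (mod 128). Using 95⁻¹ = 31: x ≡ 31·74 = 2294 = 17·128 + 118, so x = 118.
Check: g(118) = 95·118 + 54 = 11264 = 88·128 + 0 ≡ 0 (mod 128).

118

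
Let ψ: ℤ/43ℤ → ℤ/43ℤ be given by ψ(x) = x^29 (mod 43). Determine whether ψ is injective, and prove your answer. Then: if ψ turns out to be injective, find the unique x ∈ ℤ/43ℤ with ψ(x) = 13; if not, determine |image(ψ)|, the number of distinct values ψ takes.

38

Since 43 is prime, the nonzero elements of ℤ/43ℤ form a cyclic group of order 42.
As gcd(29, 42) = 1, raising to the 29th power is a bijection on this group: if u^29 ≡ v^29 then (uv^{−1})^29 = 1, and the only element of order dividing gcd(29, 42) = 1 is 1, so u = v.
With ψ(0) = 0 this makes ψ injective on all of ℤ/43ℤ, hence bijective (finite equal-size domain and codomain). In particular ψ is injective.
Since ψ is injective, we find the preimage of 13. The inverse of x ↦ x^29 on (ℤ/43ℤ)^× is x ↦ x^29, because 29·29 = 841 = 20·42 + 1 ≡ 1 (mod 42) and x^{42} = 1 for x ≠ 0 (Fermat). So ψ⁻¹(13) = 13^29 mod 43.
Repeated squaring mod 43: 13^1 ≡ 13, 13^2 ≡ 13² = 169 ≡ 40, 13^4 ≡ 40² = 1600 ≡ 9, 13^8 ≡ 9² = 81 ≡ 38, 13^16 ≡ 38² = 1444 ≡ 25. Since 29 = 16 + 8 + 4 + 1, 13^29 ≡ 25·38·9·13: 25·38 = 950 ≡ 4, then 4·9 = 36, then 36·13 = 468 ≡ 38. So 13^29 ≡ 38 (mod 43).
Hence ψ⁻¹(13) = 38.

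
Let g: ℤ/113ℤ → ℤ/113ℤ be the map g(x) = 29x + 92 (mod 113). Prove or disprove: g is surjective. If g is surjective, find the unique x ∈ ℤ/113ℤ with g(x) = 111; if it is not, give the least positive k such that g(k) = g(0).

Recall: g is surjective if every y in the codomain equals g(x) for some x in the domain.
Since gcd(29, 113) = 1, 29 is invertible modulo 113. Euclid's algorithm: 113 = 3·29 + 26, 29 = 1·26 + 3, 26 = 8·3 + 2, 3 = 1·2 + 1; back-substituting gives 1 = 39·29 − 10·113, so 29⁻¹ ≡ 39 (mod 113).
For any y ∈ ℤ/113ℤ, x = 39(y − 92) mod 113 satisfies g(x) = 29·39(y − 92) + 92 ≡ y (since 29·39 ≡ 1 mod 113). So every y has a preimage.
Hence g is surjective.
Since g is surjective, we compute g⁻¹(111): solve 29x + 92 ≡ 111 (mod 113), i.e. 29x ≡ 19 (mod 113).
Multiplying by 29⁻¹ = 39 gives x ≡ 39·19 = 741 = 6·113 + 63 ≡ 63 (mod 113).
Check: g(63) = 29·63 + 92 = 1919 = 16·113 + 111 ≡ 111 (mod 113).

63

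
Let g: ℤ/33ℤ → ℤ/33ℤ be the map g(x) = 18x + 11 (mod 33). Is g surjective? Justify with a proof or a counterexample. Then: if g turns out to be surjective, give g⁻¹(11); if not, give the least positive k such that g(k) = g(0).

Recall that g is surjective if every y in the codomain equals g(x) for some x in the domain.
Since gcd(18, 33) = 3, we have 18x ≡ 0 (mod 3) for all x, so g(x) ≡ 2 (mod 3).
But 0 ≢ 2 (mod 3), so 0 ∈ ℤ/33ℤ has no preimage. Thus g is not surjective.
Since g is not surjective, we find the least positive k with g(k) = g(0): this means 18k ≡ 0 (mod 33), i.e. 33 ∣ 18k. Since gcd(18, 33) = 3, dividing through by 3 this holds exactly when 11 ∣ 6k, and as gcd(6, 11) = 1, exactly when 11 ∣ k.
The smallest positive such k is 11.

11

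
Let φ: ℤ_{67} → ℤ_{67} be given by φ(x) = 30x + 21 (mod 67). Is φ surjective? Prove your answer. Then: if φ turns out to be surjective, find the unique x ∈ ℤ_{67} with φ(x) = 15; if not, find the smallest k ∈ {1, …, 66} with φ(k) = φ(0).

Since gcd(30, 67) = 1, 30 is invertible modulo 67. Euclid's algorithm: 67 = 2·30 + 7, 30 = 4·7 + 2, 7 = 3·2 + 1; back-substituting gives 1 = 38·30 − 17·67, so 30⁻¹ ≡ 38 (mod 67).
For any y ∈ ℤ_{67}, x = 38(y − 21) mod 67 satisfies φ(x) = 30·38(y − 21) + 21 ≡ y (since 30·38 ≡ 1 mod 67). So every y has a preimage.
Therefore φ is surjective.
Since φ is surjective, we find φ⁻¹(15): we need 30x ≡ 15 − 21 ≡ 61 (mod 67). Using 30⁻¹ = 38: x ≡ 38·61 = 2318 = 34·67 + 40, so x = 40.
Check: φ(40) = 30·40 + 21 = 1221 = 18·67 + 15 ≡ 15 (mod 67).

40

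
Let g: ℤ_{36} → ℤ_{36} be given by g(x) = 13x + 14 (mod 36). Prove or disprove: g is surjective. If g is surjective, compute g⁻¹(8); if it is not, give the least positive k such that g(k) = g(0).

Since gcd(13, 36) = 1, 13 is invertible modulo 36. Euclid's algorithm: 36 = 2·13 + 10, 13 = 1·10 + 3, 10 = 3·3 + 1; back-substituting gives 1 = 25·13 − 9·36, so 13⁻¹ ≡ 25 (mod 36).
For any y ∈ ℤ_{36}, x = 25(y − 14) mod 36 satisfies g(x) = 13·25(y − 14) + 14 ≡ y (since 13·25 ≡ 1 mod 36). So every y has a preimage.
Thus g is surjective.
Since g is surjective, we compute g⁻¹(8): solve 13x + 14 ≡ 8 (mod 36), i.e. 13x ≡ 30 (mod 36).
Multiplying by 13⁻¹ = 25 gives x ≡ 25·30 = 750 = 20·36 + 30 ≡ 30 (mod 36).
Check: g(30) = 13·30 + 14 = 404 = 11·36 + 8 ≡ 8 (mod 36).

30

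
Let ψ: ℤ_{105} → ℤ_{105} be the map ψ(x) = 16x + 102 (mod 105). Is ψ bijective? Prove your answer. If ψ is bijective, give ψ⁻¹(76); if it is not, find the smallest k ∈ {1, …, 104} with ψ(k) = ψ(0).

64

Recall: ψ is injective if ψ(a) = ψ(b) implies a = b.
If ψ(a) = ψ(b), then 16a ≡ 16b (mod 105). Because gcd(16, 105) = 1, we may cancel 16 to get a ≡ b (mod 105).
We now compute 16⁻¹ mod 105 explicitly. Euclid's algorithm: 105 = 6·16 + 9, 16 = 1·9 + 7, 9 = 1·7 + 2, 7 = 3·2 + 1; back-substituting gives 1 = 46·16 − 7·105, so 16⁻¹ ≡ 46 (mod 105).
Then y ↦ 46(y − 102) is a two-sided inverse to ψ, so every y ∈ ℤ_{105} has a preimage.
So ψ is bijective.
Since ψ is bijective, we find ψ⁻¹(76): we need 16x ≡ 76 − 102 ≡ 79 (mod 105). Using 16⁻¹ = 46: x ≡ 46·79 = 3634 = 34·105 + 64, so x = 64.
Check: ψ(64) = 16·64 + 102 = 1126 = 10·105 + 76 ≡ 76 (mod 105).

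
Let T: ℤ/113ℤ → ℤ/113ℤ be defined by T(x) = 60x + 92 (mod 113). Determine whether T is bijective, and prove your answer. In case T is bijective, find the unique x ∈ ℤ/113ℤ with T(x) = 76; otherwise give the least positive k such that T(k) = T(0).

60

Suppose T(a) = T(b) in ℤ/113ℤ. Then 60a + 92 ≡ 60b + 92 (mod 113), so 60(a − b) ≡ 0 (mod 113).
Since gcd(60, 113) = 1, 60 is invertible modulo 113, hence a − b ≡ 0 (mod 113), i.e. a = b.
We now compute 60⁻¹ mod 113 explicitly. Euclid's algorithm: 113 = 1·60 + 53, 60 = 1·53 + 7, 53 = 7·7 + 4, 7 = 1·4 + 3, 4 = 1·3 + 1; back-substituting gives 1 = 81·60 − 43·113, so 60⁻¹ ≡ 81 (mod 113).
For any y ∈ ℤ/113ℤ, x = 81(y − 92) mod 113 satisfies T(x) = 60·81(y − 92) + 92 ≡ y (since 60·81 ≡ 1 mod 113). So every y has a preimage.
Thus T is bijective.
Since T is bijective, we find T⁻¹(76): we need 60x ≡ 76 − 92 ≡ 97 (mod 113). Using 60⁻¹ = 81: x ≡ 81·97 = 7857 = 69·113 + 60, so x = 60.
Check: T(60) = 60·60 + 92 = 3692 = 32·113 + 76 ≡ 76 (mod 113).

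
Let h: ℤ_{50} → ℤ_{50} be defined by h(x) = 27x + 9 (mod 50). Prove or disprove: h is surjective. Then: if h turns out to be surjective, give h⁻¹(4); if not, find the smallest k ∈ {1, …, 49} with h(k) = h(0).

Recall: surjectivity means every element of the codomain has a preimage under h.
Since gcd(27, 50) = 1, 27 is invertible modulo 50. Euclid's algorithm: 50 = 1·27 + 23, 27 = 1·23 + 4, 23 = 5·4 + 3, 4 = 1·3 + 1; back-substituting gives 1 = 13·27 − 7·50, so 27⁻¹ ≡ 13 (mod 50).
For any y ∈ ℤ_{50}, x = 13(y − 9) mod 50 satisfies h(x) = 27·13(y − 9) + 9 ≡ y (since 27·13 ≡ 1 mod 50). So every y has a preimage.
Thus h is surjective.
Since h is surjective, we compute h⁻¹(4): solve 27x + 9 ≡ 4 (mod 50), i.e. 27x ≡ 45 (mod 50).
Multiplying by 27⁻¹ = 13 gives x ≡ 13·45 = 585 = 11·50 + 35 ≡ 35 (mod 50).
Check: h(35) = 27·35 + 9 = 954 = 19·50 + 4 ≡ 4 (mod 50).

35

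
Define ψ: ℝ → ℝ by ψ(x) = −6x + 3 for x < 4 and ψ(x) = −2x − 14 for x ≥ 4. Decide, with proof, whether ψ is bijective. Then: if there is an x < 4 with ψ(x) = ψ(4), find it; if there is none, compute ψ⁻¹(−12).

5/2

Both pieces are strictly decreasing (slopes −6 and −2), so each is injective on its own interval.
The left piece maps (−∞, 4) onto (−21, ∞); the right piece maps [4, ∞) onto (−∞, −22].
The images leave a gap (−21 has no preimage), so ψ is not surjective, hence not bijective.
Because the two images are disjoint, no x < 4 has ψ(x) = ψ(4), so we compute ψ⁻¹(−12): −12 lies in (−21, ∞), so solve −6x + 3 = −12: x = (−12 − 3)/(−6) = 5/2.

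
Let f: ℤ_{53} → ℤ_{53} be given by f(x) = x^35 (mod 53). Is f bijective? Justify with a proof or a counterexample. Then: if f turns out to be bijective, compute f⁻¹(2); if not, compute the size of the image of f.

8

Since 53 is prime, the nonzero elements of ℤ_{53} form a cyclic group of order 52.
As gcd(35, 52) = 1, raising to the 35th power is a bijection on this group: if s^35 ≡ t^35 then (st^{−1})^35 = 1, and the only element of order dividing gcd(35, 52) = 1 is 1, so s = t.
With f(0) = 0 this makes f injective on all of ℤ_{53}, hence bijective (finite equal-size domain and codomain). In particular f is bijective.
Since f is bijective, we find the preimage of 2. The inverse of x ↦ x^35 on (ℤ_{53})^× is x ↦ x^3, because 35·3 = 105 = 2·52 + 1 ≡ 1 (mod 52) and x^{52} = 1 for x ≠ 0 (Fermat). So f⁻¹(2) = 2^3 mod 53.
Repeated squaring mod 53: 2^1 ≡ 2, 2^2 ≡ 2² = 4. Since 3 = 2 + 1, 2^3 ≡ 4·2: 4·2 = 8. So 2^3 ≡ 8 (mod 53).
Hence f⁻¹(2) = 8.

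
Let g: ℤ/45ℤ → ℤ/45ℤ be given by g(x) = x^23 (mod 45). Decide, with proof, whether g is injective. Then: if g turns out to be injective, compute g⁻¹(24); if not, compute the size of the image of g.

35

g(0) = 0^23 = 0.
g(15): Repeated squaring mod 45: 15^1 ≡ 15, 15^2 ≡ 15² = 225 ≡ 0, 15^4 ≡ 0² = 0, 15^8 ≡ 0² = 0, 15^16 ≡ 0² = 0. Since 23 = 16 + 4 + 2 + 1, 15^23 ≡ 0·0·0·15: 0·0 = 0, then 0·0 = 0, then 0·15 = 0. So 15^23 ≡ 0 (mod 45).
So g(0) = g(15) = 0 while 0 ≠ 15, therefore g is not injective.
Since g is not injective, we determine |image(g)|. Computing x^23 mod 45 for each x (by repeated squaring, reducing mod 45 at every step), the values g(0), g(1), …, g(44) are: 0, 1, 23, 27, 34, 20, 36, 13, 17, 9, 10, 41, 18, 7, 29, 0, 31, 8, 27, 19, 5, 36, 43, 2, 9, 40, 26, 18, 37, 14, 0, 16, 38, 27, 4, 35, 36, 28, 32, 9, 25, 11, 18, 22, 44.
The distinct values are {0, 1, 2, 4, 5, 7, 8, 9, 10, 11, 13, 14, 16, 17, 18, 19, 20, 22, 23, 25, 26, 27, 28, 29, 31, 32, 34, 35, 36, 37, 38, 40, 41, 43, 44}; there are 35 of them.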